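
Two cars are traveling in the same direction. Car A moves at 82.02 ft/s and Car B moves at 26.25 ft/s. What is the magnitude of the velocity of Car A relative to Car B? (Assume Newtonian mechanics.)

v_rel = |v_A - v_B| = |82.02 - 26.25| = 55.77 ft/s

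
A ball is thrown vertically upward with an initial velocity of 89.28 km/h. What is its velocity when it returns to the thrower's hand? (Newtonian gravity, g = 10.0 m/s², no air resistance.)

By conservation of energy (no air resistance), the ball returns to the throw height with the same speed as launch, but directed downward.
|v_ground| = v₀ = 89.28 km/h
v_ground = 89.28 km/h (downward)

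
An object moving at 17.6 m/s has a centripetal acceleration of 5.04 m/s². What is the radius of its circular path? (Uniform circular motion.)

r = v²/a_c = 17.6²/5.04 = 61.46 m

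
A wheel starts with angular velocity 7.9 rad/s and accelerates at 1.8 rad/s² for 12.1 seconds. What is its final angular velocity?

ω = ω₀ + αt = 7.9 + 1.8 × 12.1 = 29.68 rad/s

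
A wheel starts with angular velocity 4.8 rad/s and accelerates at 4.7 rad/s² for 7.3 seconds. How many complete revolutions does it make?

θ = ω₀t + ½αt² = 4.8×7.3 + ½×4.7×7.3² = 160.2715 rad
Total revolutions = θ/(2π) = 160.2715/(2π) = 25.51
Complete revolutions = ⌊25.51⌋ = 25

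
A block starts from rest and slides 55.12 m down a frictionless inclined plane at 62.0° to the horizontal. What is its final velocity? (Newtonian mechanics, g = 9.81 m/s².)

a = g sin(θ) = 9.81 × sin(62.0°) = 8.6617 m/s²
v = √(2ad) = √(2 × 8.6617 × 55.12) = 30.9 m/s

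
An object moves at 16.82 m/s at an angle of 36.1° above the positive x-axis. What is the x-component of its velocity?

vₓ = v cos(θ) = 16.82 × cos(36.1°) = 13.59 m/s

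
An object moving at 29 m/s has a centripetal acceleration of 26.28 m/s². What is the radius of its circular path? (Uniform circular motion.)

r = v²/a_c = 29²/26.28 = 32.0 m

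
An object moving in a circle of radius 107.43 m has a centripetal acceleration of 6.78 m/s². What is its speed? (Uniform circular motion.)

v = √(a_c × r) = √(6.78 × 107.43) = 26.99 m/s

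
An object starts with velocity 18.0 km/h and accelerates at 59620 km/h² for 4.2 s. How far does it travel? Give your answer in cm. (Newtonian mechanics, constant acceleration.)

v₀ = 18.0 km/h × 0.2777777777777778 = 5.0 m/s
a = 59620 km/h² × 7.716049382716049e-05 = 4.60031 m/s²
d = v₀ × t + ½ × a × t² = 5.0 × 4.2 + 0.5 × 4.60031 × 4.2² = 61.5747 m
d = 61.5747 m / 0.01 = 6157 cm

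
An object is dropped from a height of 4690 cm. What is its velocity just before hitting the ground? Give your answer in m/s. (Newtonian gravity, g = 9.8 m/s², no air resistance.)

h = 4690 cm × 0.01 = 46.9 m
v = √(2gh) = √(2 × 9.8 × 46.9) = 30.32 m/s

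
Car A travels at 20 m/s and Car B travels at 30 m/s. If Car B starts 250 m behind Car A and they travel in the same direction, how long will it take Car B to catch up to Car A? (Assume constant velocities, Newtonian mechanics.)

Relative speed: v_rel = 30 - 20 = 10 m/s
Time to catch: t = d₀/v_rel = 250/10 = 25.0 s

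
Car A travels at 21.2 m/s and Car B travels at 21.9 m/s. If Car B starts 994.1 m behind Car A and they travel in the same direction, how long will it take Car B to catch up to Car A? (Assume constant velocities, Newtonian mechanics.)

Relative speed: v_rel = 21.9 - 21.2 = 0.7 m/s
Time to catch: t = d₀/v_rel = 994.1/0.7 = 1420.14 s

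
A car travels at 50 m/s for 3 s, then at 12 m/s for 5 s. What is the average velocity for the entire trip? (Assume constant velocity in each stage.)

d₁ = v₁t₁ = 50 × 3 = 150 m
d₂ = v₂t₂ = 12 × 5 = 60 m
d_total = 210 m, t_total = 8 s
v_avg = d_total/t_total = 210/8 = 26.25 m/s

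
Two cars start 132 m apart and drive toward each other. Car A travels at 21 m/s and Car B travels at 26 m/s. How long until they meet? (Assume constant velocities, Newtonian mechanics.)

Combined speed: v_combined = 21 + 26 = 47 m/s
Time to meet: t = d/v_combined = 132/47 = 2.81 s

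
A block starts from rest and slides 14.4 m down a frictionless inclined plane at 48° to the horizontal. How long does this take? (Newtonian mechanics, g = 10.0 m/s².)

a = g sin(θ) = 10.0 × sin(48°) = 7.4314 m/s²
t = √(2d/a) = √(2 × 14.4 / 7.4314) = 1.97 s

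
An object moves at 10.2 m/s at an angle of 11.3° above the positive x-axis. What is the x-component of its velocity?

vₓ = v cos(θ) = 10.2 × cos(11.3°) = 10.0 m/s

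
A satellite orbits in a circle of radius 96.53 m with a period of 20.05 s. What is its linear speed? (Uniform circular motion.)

v = 2πr/T = 2π×96.53/20.05 = 30.25 m/s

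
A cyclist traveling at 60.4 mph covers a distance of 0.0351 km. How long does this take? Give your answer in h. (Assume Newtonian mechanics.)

d = 0.0351 km × 1000.0 = 35.1 m
v = 60.4 mph × 0.44704 = 27.0012 m/s
t = d / v = 35.1 / 27.0012 = 1.29994 s
t = 1.29994 s / 3600.0 = 0.0003611 h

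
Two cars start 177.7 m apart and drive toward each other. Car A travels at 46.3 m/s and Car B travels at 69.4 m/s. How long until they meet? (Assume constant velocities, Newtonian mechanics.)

Combined speed: v_combined = 46.3 + 69.4 = 115.7 m/s
Time to meet: t = d/v_combined = 177.7/115.7 = 1.54 s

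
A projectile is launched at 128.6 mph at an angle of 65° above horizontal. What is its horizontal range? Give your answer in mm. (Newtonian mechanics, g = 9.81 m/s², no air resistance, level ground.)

v₀ = 128.6 mph × 0.44704 = 57.4893 m/s
R = v₀² × sin(2θ) / g = 57.4893² × sin(2 × 65°) / 9.81 = 3305.02 × 0.766044 / 9.81 = 258.083 m
R = 258.083 m / 0.001 = 258100 mm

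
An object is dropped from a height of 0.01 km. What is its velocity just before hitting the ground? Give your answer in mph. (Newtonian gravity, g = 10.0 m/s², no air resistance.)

h = 0.01 km × 1000.0 = 10.0 m
v = √(2gh) = √(2 × 10.0 × 10.0) = 14.14214 m/s
v = 14.14214 m/s / 0.44704 = 31.64 mph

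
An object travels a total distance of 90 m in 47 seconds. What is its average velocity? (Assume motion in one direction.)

v_avg = Δd / Δt = 90 / 47 = 1.91 m/s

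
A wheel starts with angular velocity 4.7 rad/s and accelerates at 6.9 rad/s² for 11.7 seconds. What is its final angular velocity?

ω = ω₀ + αt = 4.7 + 6.9 × 11.7 = 85.43 rad/s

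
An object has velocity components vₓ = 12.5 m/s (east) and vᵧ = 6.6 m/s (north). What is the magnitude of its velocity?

|v| = √(vₓ² + vᵧ²) = √(12.5² + 6.6²) = √(199.81) = 14.14 m/s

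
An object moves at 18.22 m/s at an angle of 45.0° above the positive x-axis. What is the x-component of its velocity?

vₓ = v cos(θ) = 18.22 × cos(45.0°) = 12.88 m/s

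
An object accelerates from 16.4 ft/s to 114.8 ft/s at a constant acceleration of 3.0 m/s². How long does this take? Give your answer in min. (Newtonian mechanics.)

v₀ = 16.4 ft/s × 0.3048 = 4.99872 m/s
v = 114.8 ft/s × 0.3048 = 34.991 m/s
t = (v - v₀) / a = (34.991 - 4.99872) / 3.0 = 9.99743 s
t = 9.99743 s / 60.0 = 0.1666 min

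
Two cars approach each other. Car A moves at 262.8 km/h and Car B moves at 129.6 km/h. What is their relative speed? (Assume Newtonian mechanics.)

v_rel = v_A + v_B = 262.8 + 129.6 = 392.4 km/h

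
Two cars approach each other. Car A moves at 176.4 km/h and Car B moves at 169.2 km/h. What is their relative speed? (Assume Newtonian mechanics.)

v_rel = v_A + v_B = 176.4 + 169.2 = 345.6 km/h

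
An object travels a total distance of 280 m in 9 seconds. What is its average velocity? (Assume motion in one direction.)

v_avg = Δd / Δt = 280 / 9 = 31.11 m/s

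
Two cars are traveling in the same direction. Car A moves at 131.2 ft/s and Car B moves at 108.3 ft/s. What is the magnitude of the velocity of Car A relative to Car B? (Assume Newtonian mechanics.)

v_rel = |v_A - v_B| = |131.2 - 108.3| = 22.9 ft/s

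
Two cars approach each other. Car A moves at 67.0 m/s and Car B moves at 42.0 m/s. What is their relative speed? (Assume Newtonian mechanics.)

v_rel = v_A + v_B = 67.0 + 42.0 = 109.0 m/s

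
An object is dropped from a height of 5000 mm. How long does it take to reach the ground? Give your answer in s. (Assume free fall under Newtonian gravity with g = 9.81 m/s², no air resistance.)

h = 5000 mm × 0.001 = 5.0 m
t = √(2h/g) = √(2 × 5.0 / 9.81) = 1.01 s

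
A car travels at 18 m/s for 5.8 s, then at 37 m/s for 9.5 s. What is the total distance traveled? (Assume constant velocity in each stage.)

d₁ = v₁t₁ = 18 × 5.8 = 104.4 m
d₂ = v₂t₂ = 37 × 9.5 = 351.5 m
d_total = 104.4 + 351.5 = 455.9 m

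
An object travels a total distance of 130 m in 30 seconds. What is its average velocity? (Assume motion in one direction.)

v_avg = Δd / Δt = 130 / 30 = 4.33 m/s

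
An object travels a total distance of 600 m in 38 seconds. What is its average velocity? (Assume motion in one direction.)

v_avg = Δd / Δt = 600 / 38 = 15.79 m/s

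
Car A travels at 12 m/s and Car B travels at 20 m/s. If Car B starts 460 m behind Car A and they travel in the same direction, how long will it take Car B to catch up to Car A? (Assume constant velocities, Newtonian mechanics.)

Relative speed: v_rel = 20 - 12 = 8 m/s
Time to catch: t = d₀/v_rel = 460/8 = 57.5 s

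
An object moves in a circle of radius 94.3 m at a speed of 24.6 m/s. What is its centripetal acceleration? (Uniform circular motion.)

a_c = v²/r = 24.6²/94.3 = 605.16/94.3 = 6.42 m/s²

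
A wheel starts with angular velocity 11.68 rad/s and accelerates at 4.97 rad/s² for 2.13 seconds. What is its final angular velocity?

ω = ω₀ + αt = 11.68 + 4.97 × 2.13 = 22.27 rad/s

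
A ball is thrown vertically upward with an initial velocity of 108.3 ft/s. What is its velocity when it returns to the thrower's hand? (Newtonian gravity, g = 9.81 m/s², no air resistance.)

By conservation of energy (no air resistance), the ball returns to the throw height with the same speed as launch, but directed downward.
|v_ground| = v₀ = 108.3 ft/s
v_ground = 108.3 ft/s (downward)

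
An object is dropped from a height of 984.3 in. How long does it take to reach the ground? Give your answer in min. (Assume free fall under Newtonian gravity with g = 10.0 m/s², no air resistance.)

h = 984.3 in × 0.0254 = 25.0012 m
t = √(2h/g) = √(2 × 25.0012 / 10.0) = 2.23612 s
t = 2.23612 s / 60.0 = 0.03727 min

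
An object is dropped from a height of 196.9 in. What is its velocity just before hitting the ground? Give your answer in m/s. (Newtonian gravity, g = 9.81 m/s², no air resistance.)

h = 196.9 in × 0.0254 = 5.00126 m
v = √(2gh) = √(2 × 9.81 × 5.00126) = 9.906 m/s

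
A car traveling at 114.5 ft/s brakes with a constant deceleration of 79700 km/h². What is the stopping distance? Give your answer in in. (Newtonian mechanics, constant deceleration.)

v₀ = 114.5 ft/s × 0.3048 = 34.8996 m/s
a = 79700 km/h² × 7.716049382716049e-05 = 6.14969 m/s²
d = v₀² / (2a) = 34.8996² / (2 × 6.14969) = 1217.98 / 12.2994 = 99.0276 m
d = 99.0276 m / 0.0254 = 3899 in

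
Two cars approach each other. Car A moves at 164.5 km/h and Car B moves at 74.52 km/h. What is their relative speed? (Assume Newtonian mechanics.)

v_rel = v_A + v_B = 164.5 + 74.52 = 239.02 km/h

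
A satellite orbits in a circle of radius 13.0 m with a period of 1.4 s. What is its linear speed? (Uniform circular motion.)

v = 2πr/T = 2π×13.0/1.4 = 58.34 m/s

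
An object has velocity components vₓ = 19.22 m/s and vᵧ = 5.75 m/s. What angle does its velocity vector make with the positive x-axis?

θ = arctan(vᵧ/vₓ) = arctan(5.75/19.22) = 16.66°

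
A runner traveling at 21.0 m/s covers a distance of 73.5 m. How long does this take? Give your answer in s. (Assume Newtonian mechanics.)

t = d / v = 73.5 / 21.0 = 3.5 s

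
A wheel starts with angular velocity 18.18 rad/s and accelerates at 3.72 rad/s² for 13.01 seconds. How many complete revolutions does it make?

θ = ω₀t + ½αt² = 18.18×13.01 + ½×3.72×13.01² = 551.345586 rad
Total revolutions = θ/(2π) = 551.345586/(2π) = 87.75
Complete revolutions = ⌊87.75⌋ = 87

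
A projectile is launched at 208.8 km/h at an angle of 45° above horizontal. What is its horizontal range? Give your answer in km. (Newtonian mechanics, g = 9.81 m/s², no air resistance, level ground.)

v₀ = 208.8 km/h × 0.2777777777777778 = 58.0 m/s
R = v₀² × sin(2θ) / g = 58.0² × sin(2 × 45°) / 9.81 = 3364.0 × 1.0 / 9.81 = 342.915 m
R = 342.915 m / 1000.0 = 0.3429 km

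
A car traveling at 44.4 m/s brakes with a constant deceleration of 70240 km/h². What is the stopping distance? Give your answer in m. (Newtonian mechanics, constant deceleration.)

a = 70240 km/h² × 7.716049382716049e-05 = 5.41975 m/s²
d = v₀² / (2a) = 44.4² / (2 × 5.41975) = 1971.36 / 10.8395 = 181.9 m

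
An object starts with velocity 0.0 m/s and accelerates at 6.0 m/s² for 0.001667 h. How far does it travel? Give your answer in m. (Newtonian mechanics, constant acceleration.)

t = 0.001667 h × 3600.0 = 6.0012 s
d = v₀ × t + ½ × a × t² = 0.0 × 6.0012 + 0.5 × 6.0 × 6.0012² = 108.0 m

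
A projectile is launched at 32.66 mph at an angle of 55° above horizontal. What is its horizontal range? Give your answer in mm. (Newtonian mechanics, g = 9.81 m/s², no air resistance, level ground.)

v₀ = 32.66 mph × 0.44704 = 14.6003 m/s
R = v₀² × sin(2θ) / g = 14.6003² × sin(2 × 55°) / 9.81 = 213.169 × 0.939693 / 9.81 = 20.4193 m
R = 20.4193 m / 0.001 = 20420 mm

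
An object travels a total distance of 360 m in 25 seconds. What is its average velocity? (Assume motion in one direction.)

v_avg = Δd / Δt = 360 / 25 = 14.4 m/s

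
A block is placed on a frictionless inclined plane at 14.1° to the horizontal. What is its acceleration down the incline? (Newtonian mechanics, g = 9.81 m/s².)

a = g sin(θ) = 9.81 × sin(14.1°) = 9.81 × 0.2436 = 2.39 m/s²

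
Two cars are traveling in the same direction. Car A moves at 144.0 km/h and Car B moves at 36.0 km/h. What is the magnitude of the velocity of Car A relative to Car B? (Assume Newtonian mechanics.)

v_rel = |v_A - v_B| = |144.0 - 36.0| = 108.0 km/h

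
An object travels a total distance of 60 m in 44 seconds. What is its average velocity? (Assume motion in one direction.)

v_avg = Δd / Δt = 60 / 44 = 1.36 m/s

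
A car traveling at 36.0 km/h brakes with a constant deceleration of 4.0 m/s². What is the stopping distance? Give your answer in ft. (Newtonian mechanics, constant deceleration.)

v₀ = 36.0 km/h × 0.2777777777777778 = 10.0 m/s
d = v₀² / (2a) = 10.0² / (2 × 4.0) = 100.0 / 8.0 = 12.5 m
d = 12.5 m / 0.3048 = 41.01 ft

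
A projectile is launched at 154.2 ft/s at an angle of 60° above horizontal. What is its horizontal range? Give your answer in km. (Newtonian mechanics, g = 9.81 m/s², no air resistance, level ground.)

v₀ = 154.2 ft/s × 0.3048 = 47.0002 m/s
R = v₀² × sin(2θ) / g = 47.0002² × sin(2 × 60°) / 9.81 = 2209.02 × 0.866025 / 9.81 = 195.012 m
R = 195.012 m / 1000.0 = 0.195 km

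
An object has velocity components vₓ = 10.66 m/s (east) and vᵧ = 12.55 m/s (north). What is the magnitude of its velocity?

|v| = √(vₓ² + vᵧ²) = √(10.66² + 12.55²) = √(271.1381) = 16.47 m/s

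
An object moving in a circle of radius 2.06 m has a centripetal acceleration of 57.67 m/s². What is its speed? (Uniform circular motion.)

v = √(a_c × r) = √(57.67 × 2.06) = 10.9 m/s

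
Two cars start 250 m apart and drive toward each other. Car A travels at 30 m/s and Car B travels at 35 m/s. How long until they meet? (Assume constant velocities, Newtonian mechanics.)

Combined speed: v_combined = 30 + 35 = 65 m/s
Time to meet: t = d/v_combined = 250/65 = 3.85 s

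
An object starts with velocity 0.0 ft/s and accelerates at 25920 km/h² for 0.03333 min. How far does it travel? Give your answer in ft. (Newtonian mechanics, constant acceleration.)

v₀ = 0.0 ft/s × 0.3048 = 0.0 m/s
a = 25920 km/h² × 7.716049382716049e-05 = 2.0 m/s²
t = 0.03333 min × 60.0 = 1.9998 s
d = v₀ × t + ½ × a × t² = 0.0 × 1.9998 + 0.5 × 2.0 × 1.9998² = 3.9992 m
d = 3.9992 m / 0.3048 = 13.12 ft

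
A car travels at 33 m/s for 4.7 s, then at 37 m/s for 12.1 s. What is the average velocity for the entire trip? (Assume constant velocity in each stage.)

d₁ = v₁t₁ = 33 × 4.7 = 155.1 m
d₂ = v₂t₂ = 37 × 12.1 = 447.7 m
d_total = 602.8 m, t_total = 16.8 s
v_avg = d_total/t_total = 602.8/16.8 = 35.88 m/s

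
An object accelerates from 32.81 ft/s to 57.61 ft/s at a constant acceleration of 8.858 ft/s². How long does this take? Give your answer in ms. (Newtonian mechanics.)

v₀ = 32.81 ft/s × 0.3048 = 10.0005 m/s
v = 57.61 ft/s × 0.3048 = 17.5595 m/s
a = 8.858 ft/s² × 0.3048 = 2.69992 m/s²
t = (v - v₀) / a = (17.5595 - 10.0005) / 2.69992 = 2.79971 s
t = 2.79971 s / 0.001 = 2800 ms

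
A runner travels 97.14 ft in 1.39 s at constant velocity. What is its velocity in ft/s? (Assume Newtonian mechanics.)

d = 97.14 ft × 0.3048 = 29.6083 m
v = d / t = 29.6083 / 1.39 = 21.3009 m/s
v = 21.3009 m/s / 0.3048 = 69.88 ft/s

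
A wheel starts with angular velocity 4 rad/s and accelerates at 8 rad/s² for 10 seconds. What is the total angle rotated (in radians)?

θ = ω₀t + ½αt² = 4×10 + ½×8×10² = 440.0 rad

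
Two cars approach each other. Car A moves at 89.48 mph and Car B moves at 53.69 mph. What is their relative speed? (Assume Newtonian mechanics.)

v_rel = v_A + v_B = 89.48 + 53.69 = 143.17 mph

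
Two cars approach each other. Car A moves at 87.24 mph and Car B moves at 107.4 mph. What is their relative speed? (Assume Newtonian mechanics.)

v_rel = v_A + v_B = 87.24 + 107.4 = 194.64 mph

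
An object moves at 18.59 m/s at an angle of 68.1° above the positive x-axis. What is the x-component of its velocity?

vₓ = v cos(θ) = 18.59 × cos(68.1°) = 6.93 m/s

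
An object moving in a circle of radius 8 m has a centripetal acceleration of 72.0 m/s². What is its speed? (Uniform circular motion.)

v = √(a_c × r) = √(72.0 × 8) = 24.0 m/s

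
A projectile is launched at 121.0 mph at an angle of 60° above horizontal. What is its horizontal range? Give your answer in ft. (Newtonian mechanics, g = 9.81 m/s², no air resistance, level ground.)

v₀ = 121.0 mph × 0.44704 = 54.0918 m/s
R = v₀² × sin(2θ) / g = 54.0918² × sin(2 × 60°) / 9.81 = 2925.92 × 0.866025 / 9.81 = 258.3 m
R = 258.3 m / 0.3048 = 847.4 ft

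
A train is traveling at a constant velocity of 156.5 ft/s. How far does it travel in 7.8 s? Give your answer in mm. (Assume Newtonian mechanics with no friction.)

v = 156.5 ft/s × 0.3048 = 47.7012 m/s
d = v × t = 47.7012 × 7.8 = 372.069 m
d = 372.069 m / 0.001 = 372100 mm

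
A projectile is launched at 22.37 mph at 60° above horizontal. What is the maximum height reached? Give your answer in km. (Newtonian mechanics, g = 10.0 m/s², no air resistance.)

v₀ = 22.37 mph × 0.44704 = 10.0003 m/s
H = v₀² × sin²(θ) / (2g) = 10.0003² × sin(60°)² / (2 × 10.0) = 100.006 × 0.75 / 20.0 = 3.75023 m
H = 3.75023 m / 1000.0 = 0.00375 km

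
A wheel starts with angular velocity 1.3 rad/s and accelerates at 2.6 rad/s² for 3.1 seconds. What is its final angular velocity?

ω = ω₀ + αt = 1.3 + 2.6 × 3.1 = 9.36 rad/s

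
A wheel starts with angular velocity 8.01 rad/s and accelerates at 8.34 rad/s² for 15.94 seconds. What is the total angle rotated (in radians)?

θ = ω₀t + ½αt² = 8.01×15.94 + ½×8.34×15.94² = 1187.21 rad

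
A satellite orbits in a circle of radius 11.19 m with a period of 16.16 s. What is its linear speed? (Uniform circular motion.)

v = 2πr/T = 2π×11.19/16.16 = 4.35 m/s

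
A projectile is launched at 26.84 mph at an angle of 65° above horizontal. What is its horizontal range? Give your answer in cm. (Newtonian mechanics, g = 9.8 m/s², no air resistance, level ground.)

v₀ = 26.84 mph × 0.44704 = 11.9986 m/s
R = v₀² × sin(2θ) / g = 11.9986² × sin(2 × 65°) / 9.8 = 143.966 × 0.766044 / 9.8 = 11.2535 m
R = 11.2535 m / 0.01 = 1125 cm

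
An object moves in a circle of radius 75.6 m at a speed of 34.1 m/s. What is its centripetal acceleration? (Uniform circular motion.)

a_c = v²/r = 34.1²/75.6 = 1162.81/75.6 = 15.38 m/s²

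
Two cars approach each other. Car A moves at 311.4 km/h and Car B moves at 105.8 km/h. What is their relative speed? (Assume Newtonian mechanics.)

v_rel = v_A + v_B = 311.4 + 105.8 = 417.2 km/h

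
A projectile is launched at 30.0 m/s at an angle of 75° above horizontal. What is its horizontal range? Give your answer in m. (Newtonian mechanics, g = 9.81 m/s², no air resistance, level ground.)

R = v₀² × sin(2θ) / g = 30.0² × sin(2 × 75°) / 9.81 = 900.0 × 0.5 / 9.81 = 45.87 m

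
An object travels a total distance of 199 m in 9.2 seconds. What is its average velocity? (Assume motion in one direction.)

v_avg = Δd / Δt = 199 / 9.2 = 21.63 m/s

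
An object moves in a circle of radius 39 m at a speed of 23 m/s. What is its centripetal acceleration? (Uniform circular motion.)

a_c = v²/r = 23²/39 = 529/39 = 13.56 m/s²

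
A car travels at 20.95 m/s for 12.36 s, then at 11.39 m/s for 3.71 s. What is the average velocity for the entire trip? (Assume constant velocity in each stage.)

d₁ = v₁t₁ = 20.95 × 12.36 = 258.942 m
d₂ = v₂t₂ = 11.39 × 3.71 = 42.2569 m
d_total = 301.1989 m, t_total = 16.07 s
v_avg = d_total/t_total = 301.1989/16.07 = 18.74 m/s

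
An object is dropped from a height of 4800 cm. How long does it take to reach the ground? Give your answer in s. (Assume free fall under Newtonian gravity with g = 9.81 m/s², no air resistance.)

h = 4800 cm × 0.01 = 48.0 m
t = √(2h/g) = √(2 × 48.0 / 9.81) = 3.128 s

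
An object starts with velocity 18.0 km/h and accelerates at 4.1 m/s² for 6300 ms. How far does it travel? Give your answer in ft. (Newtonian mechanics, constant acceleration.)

v₀ = 18.0 km/h × 0.2777777777777778 = 5.0 m/s
t = 6300 ms × 0.001 = 6.3 s
d = v₀ × t + ½ × a × t² = 5.0 × 6.3 + 0.5 × 4.1 × 6.3² = 112.864 m
d = 112.864 m / 0.3048 = 370.3 ft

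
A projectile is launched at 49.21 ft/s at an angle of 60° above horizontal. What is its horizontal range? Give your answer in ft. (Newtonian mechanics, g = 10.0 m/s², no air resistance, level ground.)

v₀ = 49.21 ft/s × 0.3048 = 14.9992 m/s
R = v₀² × sin(2θ) / g = 14.9992² × sin(2 × 60°) / 10.0 = 224.976 × 0.866025 / 10.0 = 19.4835 m
R = 19.4835 m / 0.3048 = 63.92 ft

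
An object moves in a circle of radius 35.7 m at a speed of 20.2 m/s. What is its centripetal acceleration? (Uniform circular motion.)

a_c = v²/r = 20.2²/35.7 = 408.04/35.7 = 11.43 m/s²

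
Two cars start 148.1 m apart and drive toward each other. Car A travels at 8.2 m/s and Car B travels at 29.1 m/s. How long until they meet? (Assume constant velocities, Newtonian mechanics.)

Combined speed: v_combined = 8.2 + 29.1 = 37.3 m/s
Time to meet: t = d/v_combined = 148.1/37.3 = 3.97 s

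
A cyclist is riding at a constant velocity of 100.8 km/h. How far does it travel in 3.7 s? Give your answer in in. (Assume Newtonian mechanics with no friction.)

v = 100.8 km/h × 0.2777777777777778 = 28.0 m/s
d = v × t = 28.0 × 3.7 = 103.6 m
d = 103.6 m / 0.0254 = 4079 in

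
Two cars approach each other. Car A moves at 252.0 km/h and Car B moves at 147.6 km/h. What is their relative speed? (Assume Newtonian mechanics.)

v_rel = v_A + v_B = 252.0 + 147.6 = 399.6 km/h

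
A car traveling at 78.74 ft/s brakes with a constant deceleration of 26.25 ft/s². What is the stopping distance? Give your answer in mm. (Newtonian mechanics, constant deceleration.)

v₀ = 78.74 ft/s × 0.3048 = 24.0 m/s
a = 26.25 ft/s² × 0.3048 = 8.001 m/s²
d = v₀² / (2a) = 24.0² / (2 × 8.001) = 576.0 / 16.002 = 35.9955 m
d = 35.9955 m / 0.001 = 36000 mm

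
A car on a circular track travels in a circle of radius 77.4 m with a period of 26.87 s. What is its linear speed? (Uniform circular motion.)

v = 2πr/T = 2π×77.4/26.87 = 18.1 m/s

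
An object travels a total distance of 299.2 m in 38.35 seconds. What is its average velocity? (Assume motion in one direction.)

v_avg = Δd / Δt = 299.2 / 38.35 = 7.8 m/s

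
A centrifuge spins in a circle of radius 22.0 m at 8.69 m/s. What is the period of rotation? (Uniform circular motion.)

T = 2πr/v = 2π×22.0/8.69 = 15.91 s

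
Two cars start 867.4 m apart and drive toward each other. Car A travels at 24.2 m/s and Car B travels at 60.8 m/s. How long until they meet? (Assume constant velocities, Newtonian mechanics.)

Combined speed: v_combined = 24.2 + 60.8 = 85.0 m/s
Time to meet: t = d/v_combined = 867.4/85.0 = 10.2 s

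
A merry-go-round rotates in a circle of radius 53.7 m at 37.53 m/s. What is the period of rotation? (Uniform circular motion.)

T = 2πr/v = 2π×53.7/37.53 = 8.99 s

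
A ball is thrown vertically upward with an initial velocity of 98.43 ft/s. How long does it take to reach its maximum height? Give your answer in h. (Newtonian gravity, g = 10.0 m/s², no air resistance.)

v₀ = 98.43 ft/s × 0.3048 = 30.0015 m/s
t_up = v₀ / g = 30.0015 / 10.0 = 3.00015 s
t_up = 3.00015 s / 3600.0 = 0.0008334 h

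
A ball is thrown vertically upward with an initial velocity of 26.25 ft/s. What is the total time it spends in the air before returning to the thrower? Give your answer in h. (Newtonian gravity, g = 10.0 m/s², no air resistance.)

v₀ = 26.25 ft/s × 0.3048 = 8.001 m/s
t_total = 2 × v₀ / g = 2 × 8.001 / 10.0 = 1.6002 s
t_total = 1.6002 s / 3600.0 = 0.0004445 h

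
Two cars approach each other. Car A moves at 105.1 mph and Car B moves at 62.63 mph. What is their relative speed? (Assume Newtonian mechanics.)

v_rel = v_A + v_B = 105.1 + 62.63 = 167.73 mph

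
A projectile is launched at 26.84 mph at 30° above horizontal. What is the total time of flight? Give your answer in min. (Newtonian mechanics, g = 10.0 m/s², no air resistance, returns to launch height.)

v₀ = 26.84 mph × 0.44704 = 11.9986 m/s
T = 2 × v₀ × sin(θ) / g = 2 × 11.9986 × sin(30°) / 10.0 = 2 × 11.9986 × 0.5 / 10.0 = 1.19986 s
T = 1.19986 s / 60.0 = 0.02 min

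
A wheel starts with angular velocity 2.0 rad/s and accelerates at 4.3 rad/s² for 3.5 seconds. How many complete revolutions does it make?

θ = ω₀t + ½αt² = 2.0×3.5 + ½×4.3×3.5² = 33.3375 rad
Total revolutions = θ/(2π) = 33.3375/(2π) = 5.31
Complete revolutions = ⌊5.31⌋ = 5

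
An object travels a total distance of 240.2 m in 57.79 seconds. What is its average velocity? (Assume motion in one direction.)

v_avg = Δd / Δt = 240.2 / 57.79 = 4.16 m/s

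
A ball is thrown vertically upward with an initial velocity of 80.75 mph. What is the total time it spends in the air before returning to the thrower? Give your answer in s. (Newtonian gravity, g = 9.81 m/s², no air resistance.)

v₀ = 80.75 mph × 0.44704 = 36.0985 m/s
t_total = 2 × v₀ / g = 2 × 36.0985 / 9.81 = 7.36 s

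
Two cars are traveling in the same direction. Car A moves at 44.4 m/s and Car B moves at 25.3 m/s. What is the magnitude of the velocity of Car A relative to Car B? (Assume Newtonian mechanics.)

v_rel = |v_A - v_B| = |44.4 - 25.3| = 19.1 m/s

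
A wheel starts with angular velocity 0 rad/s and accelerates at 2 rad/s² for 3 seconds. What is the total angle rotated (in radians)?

θ = ω₀t + ½αt² = 0×3 + ½×2×3² = 9.0 rad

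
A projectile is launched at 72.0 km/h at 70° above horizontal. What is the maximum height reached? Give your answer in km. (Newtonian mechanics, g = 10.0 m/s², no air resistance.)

v₀ = 72.0 km/h × 0.2777777777777778 = 20.0 m/s
H = v₀² × sin²(θ) / (2g) = 20.0² × sin(70°)² / (2 × 10.0) = 400.0 × 0.883022 / 20.0 = 17.6604 m
H = 17.6604 m / 1000.0 = 0.01766 km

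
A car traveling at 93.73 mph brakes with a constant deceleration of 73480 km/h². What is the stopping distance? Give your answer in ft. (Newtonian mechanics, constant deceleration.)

v₀ = 93.73 mph × 0.44704 = 41.9011 m/s
a = 73480 km/h² × 7.716049382716049e-05 = 5.66975 m/s²
d = v₀² / (2a) = 41.9011² / (2 × 5.66975) = 1755.7 / 11.3395 = 154.83 m
d = 154.83 m / 0.3048 = 508.0 ft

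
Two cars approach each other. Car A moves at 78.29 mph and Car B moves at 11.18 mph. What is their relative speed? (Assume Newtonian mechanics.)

v_rel = v_A + v_B = 78.29 + 11.18 = 89.47 mph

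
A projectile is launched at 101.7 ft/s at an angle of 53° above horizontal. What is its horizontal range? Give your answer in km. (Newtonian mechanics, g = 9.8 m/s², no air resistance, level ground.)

v₀ = 101.7 ft/s × 0.3048 = 30.9982 m/s
R = v₀² × sin(2θ) / g = 30.9982² × sin(2 × 53°) / 9.8 = 960.888 × 0.961262 / 9.8 = 94.2515 m
R = 94.2515 m / 1000.0 = 0.09425 km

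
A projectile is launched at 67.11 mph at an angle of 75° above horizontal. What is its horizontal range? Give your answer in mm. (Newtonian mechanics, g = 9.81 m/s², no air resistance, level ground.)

v₀ = 67.11 mph × 0.44704 = 30.0009 m/s
R = v₀² × sin(2θ) / g = 30.0009² × sin(2 × 75°) / 9.81 = 900.054 × 0.5 / 9.81 = 45.8743 m
R = 45.8743 m / 0.001 = 45870 mm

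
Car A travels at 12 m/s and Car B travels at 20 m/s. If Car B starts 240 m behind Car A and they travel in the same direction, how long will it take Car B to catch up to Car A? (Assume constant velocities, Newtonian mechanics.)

Relative speed: v_rel = 20 - 12 = 8 m/s
Time to catch: t = d₀/v_rel = 240/8 = 30.0 s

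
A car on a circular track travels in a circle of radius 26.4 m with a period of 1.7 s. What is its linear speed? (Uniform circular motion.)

v = 2πr/T = 2π×26.4/1.7 = 97.57 m/s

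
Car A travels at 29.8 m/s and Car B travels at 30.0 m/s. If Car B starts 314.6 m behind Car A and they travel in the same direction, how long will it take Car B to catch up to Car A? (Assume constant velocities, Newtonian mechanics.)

Relative speed: v_rel = 30.0 - 29.8 = 0.2 m/s
Time to catch: t = d₀/v_rel = 314.6/0.2 = 1573.0 s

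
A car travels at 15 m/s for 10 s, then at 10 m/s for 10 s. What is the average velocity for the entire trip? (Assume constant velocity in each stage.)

d₁ = v₁t₁ = 15 × 10 = 150 m
d₂ = v₂t₂ = 10 × 10 = 100 m
d_total = 250 m, t_total = 20 s
v_avg = d_total/t_total = 250/20 = 12.5 m/s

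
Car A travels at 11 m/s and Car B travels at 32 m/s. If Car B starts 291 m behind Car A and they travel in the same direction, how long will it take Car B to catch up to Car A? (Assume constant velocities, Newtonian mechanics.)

Relative speed: v_rel = 32 - 11 = 21 m/s
Time to catch: t = d₀/v_rel = 291/21 = 13.86 s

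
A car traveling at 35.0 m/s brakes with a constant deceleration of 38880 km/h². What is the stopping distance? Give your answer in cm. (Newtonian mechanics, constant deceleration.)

a = 38880 km/h² × 7.716049382716049e-05 = 3.0 m/s²
d = v₀² / (2a) = 35.0² / (2 × 3.0) = 1225.0 / 6.0 = 204.167 m
d = 204.167 m / 0.01 = 20420 cm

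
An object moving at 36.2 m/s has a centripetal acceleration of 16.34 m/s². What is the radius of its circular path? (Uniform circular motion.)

r = v²/a_c = 36.2²/16.34 = 80.2 m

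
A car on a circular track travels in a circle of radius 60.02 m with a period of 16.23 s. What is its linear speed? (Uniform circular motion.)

v = 2πr/T = 2π×60.02/16.23 = 23.24 m/s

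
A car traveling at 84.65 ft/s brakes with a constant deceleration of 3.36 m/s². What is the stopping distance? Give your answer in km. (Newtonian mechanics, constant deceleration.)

v₀ = 84.65 ft/s × 0.3048 = 25.8013 m/s
d = v₀² / (2a) = 25.8013² / (2 × 3.36) = 665.707 / 6.72 = 99.0635 m
d = 99.0635 m / 1000.0 = 0.09906 km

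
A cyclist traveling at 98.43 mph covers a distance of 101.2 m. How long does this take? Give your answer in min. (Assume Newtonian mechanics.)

v = 98.43 mph × 0.44704 = 44.0021 m/s
t = d / v = 101.2 / 44.0021 = 2.29989 s
t = 2.29989 s / 60.0 = 0.03833 min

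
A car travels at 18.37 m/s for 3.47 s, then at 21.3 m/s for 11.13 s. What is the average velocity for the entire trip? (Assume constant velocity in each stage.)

d₁ = v₁t₁ = 18.37 × 3.47 = 63.7439 m
d₂ = v₂t₂ = 21.3 × 11.13 = 237.069 m
d_total = 300.8129 m, t_total = 14.6 s
v_avg = d_total/t_total = 300.8129/14.6 = 20.6 m/s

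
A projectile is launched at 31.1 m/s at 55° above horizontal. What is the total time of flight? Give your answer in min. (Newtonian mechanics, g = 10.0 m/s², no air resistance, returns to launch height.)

T = 2 × v₀ × sin(θ) / g = 2 × 31.1 × sin(55°) / 10.0 = 2 × 31.1 × 0.819152 / 10.0 = 5.09513 s
T = 5.09513 s / 60.0 = 0.08492 min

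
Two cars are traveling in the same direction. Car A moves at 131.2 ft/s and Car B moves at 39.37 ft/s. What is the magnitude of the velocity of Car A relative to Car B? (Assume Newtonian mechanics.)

v_rel = |v_A - v_B| = |131.2 - 39.37| = 91.83 ft/s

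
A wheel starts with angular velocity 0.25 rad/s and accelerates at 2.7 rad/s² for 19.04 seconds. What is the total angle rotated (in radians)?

θ = ω₀t + ½αt² = 0.25×19.04 + ½×2.7×19.04² = 494.16 rad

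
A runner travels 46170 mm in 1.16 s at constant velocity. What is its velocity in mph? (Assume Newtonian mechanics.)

d = 46170 mm × 0.001 = 46.17 m
v = d / t = 46.17 / 1.16 = 39.8017 m/s
v = 39.8017 m/s / 0.44704 = 89.03 mph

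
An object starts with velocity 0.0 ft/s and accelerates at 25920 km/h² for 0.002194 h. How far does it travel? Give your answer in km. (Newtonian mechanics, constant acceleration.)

v₀ = 0.0 ft/s × 0.3048 = 0.0 m/s
a = 25920 km/h² × 7.716049382716049e-05 = 2.0 m/s²
t = 0.002194 h × 3600.0 = 7.8984 s
d = v₀ × t + ½ × a × t² = 0.0 × 7.8984 + 0.5 × 2.0 × 7.8984² = 62.3847 m
d = 62.3847 m / 1000.0 = 0.06238 km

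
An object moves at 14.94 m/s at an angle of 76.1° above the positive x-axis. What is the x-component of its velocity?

vₓ = v cos(θ) = 14.94 × cos(76.1°) = 3.59 m/s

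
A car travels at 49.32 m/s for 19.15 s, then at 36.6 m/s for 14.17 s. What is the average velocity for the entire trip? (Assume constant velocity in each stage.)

d₁ = v₁t₁ = 49.32 × 19.15 = 944.478 m
d₂ = v₂t₂ = 36.6 × 14.17 = 518.622 m
d_total = 1463.1 m, t_total = 33.32 s
v_avg = d_total/t_total = 1463.1/33.32 = 43.91 m/s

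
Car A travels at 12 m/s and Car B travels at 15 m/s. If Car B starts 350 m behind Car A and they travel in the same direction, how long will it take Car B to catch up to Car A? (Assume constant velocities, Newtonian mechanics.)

Relative speed: v_rel = 15 - 12 = 3 m/s
Time to catch: t = d₀/v_rel = 350/3 = 116.67 s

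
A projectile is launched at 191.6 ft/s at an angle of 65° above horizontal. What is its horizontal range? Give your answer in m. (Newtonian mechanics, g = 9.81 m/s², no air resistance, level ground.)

v₀ = 191.6 ft/s × 0.3048 = 58.3997 m/s
R = v₀² × sin(2θ) / g = 58.3997² × sin(2 × 65°) / 9.81 = 3410.52 × 0.766044 / 9.81 = 266.3 m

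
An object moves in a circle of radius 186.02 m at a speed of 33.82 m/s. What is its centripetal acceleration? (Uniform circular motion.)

a_c = v²/r = 33.82²/186.02 = 1143.7924/186.02 = 6.15 m/s²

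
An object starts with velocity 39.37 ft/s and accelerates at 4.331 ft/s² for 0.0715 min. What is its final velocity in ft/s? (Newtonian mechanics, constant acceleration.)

v₀ = 39.37 ft/s × 0.3048 = 12.0 m/s
a = 4.331 ft/s² × 0.3048 = 1.32009 m/s²
t = 0.0715 min × 60.0 = 4.29 s
v = v₀ + a × t = 12.0 + 1.32009 × 4.29 = 17.6632 m/s
v = 17.6632 m/s / 0.3048 = 57.95 ft/s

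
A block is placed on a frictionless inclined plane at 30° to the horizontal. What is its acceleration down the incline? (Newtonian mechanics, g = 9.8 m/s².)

a = g sin(θ) = 9.8 × sin(30°) = 9.8 × 0.5 = 4.9 m/s²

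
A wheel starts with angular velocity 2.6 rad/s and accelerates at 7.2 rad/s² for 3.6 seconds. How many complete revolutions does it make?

θ = ω₀t + ½αt² = 2.6×3.6 + ½×7.2×3.6² = 56.016 rad
Total revolutions = θ/(2π) = 56.016/(2π) = 8.92
Complete revolutions = ⌊8.92⌋ = 8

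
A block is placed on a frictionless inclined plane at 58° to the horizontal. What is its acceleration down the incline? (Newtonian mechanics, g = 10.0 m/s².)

a = g sin(θ) = 10.0 × sin(58°) = 10.0 × 0.848 = 8.48 m/s²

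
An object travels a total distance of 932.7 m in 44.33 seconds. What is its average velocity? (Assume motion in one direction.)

v_avg = Δd / Δt = 932.7 / 44.33 = 21.04 m/s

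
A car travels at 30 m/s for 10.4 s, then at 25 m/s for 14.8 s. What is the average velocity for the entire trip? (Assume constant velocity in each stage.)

d₁ = v₁t₁ = 30 × 10.4 = 312.0 m
d₂ = v₂t₂ = 25 × 14.8 = 370.0 m
d_total = 682.0 m, t_total = 25.2 s
v_avg = d_total/t_total = 682.0/25.2 = 27.06 m/s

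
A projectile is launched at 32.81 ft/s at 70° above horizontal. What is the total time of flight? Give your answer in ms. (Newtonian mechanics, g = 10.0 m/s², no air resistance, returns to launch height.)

v₀ = 32.81 ft/s × 0.3048 = 10.0005 m/s
T = 2 × v₀ × sin(θ) / g = 2 × 10.0005 × sin(70°) / 10.0 = 2 × 10.0005 × 0.939693 / 10.0 = 1.87948 s
T = 1.87948 s / 0.001 = 1879 ms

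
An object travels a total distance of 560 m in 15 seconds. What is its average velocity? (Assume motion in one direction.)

v_avg = Δd / Δt = 560 / 15 = 37.33 m/s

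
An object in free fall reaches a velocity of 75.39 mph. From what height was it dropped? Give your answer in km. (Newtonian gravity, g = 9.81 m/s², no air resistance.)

v = 75.39 mph × 0.44704 = 33.7023 m/s
h = v² / (2g) = 33.7023² / (2 × 9.81) = 57.8922 m
h = 57.8922 m / 1000.0 = 0.05789 km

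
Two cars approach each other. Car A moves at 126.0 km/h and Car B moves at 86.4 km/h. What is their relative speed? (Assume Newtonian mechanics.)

v_rel = v_A + v_B = 126.0 + 86.4 = 212.4 km/h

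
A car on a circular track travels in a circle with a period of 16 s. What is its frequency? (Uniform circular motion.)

f = 1/T = 1/16 = 0.0625 Hz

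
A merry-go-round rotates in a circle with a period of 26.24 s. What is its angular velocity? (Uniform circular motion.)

ω = 2π/T = 2π/26.24 = 0.2395 rad/s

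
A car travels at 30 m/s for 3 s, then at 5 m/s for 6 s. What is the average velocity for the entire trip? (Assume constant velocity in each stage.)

d₁ = v₁t₁ = 30 × 3 = 90 m
d₂ = v₂t₂ = 5 × 6 = 30 m
d_total = 120 m, t_total = 9 s
v_avg = d_total/t_total = 120/9 = 13.33 m/s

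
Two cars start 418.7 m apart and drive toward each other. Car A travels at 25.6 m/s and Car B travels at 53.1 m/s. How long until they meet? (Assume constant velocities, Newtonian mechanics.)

Combined speed: v_combined = 25.6 + 53.1 = 78.7 m/s
Time to meet: t = d/v_combined = 418.7/78.7 = 5.32 s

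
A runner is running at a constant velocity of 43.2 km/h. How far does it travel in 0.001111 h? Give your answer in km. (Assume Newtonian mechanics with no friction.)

v = 43.2 km/h × 0.2777777777777778 = 12.0 m/s
t = 0.001111 h × 3600.0 = 3.9996 s
d = v × t = 12.0 × 3.9996 = 47.9952 m
d = 47.9952 m / 1000.0 = 0.048 km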